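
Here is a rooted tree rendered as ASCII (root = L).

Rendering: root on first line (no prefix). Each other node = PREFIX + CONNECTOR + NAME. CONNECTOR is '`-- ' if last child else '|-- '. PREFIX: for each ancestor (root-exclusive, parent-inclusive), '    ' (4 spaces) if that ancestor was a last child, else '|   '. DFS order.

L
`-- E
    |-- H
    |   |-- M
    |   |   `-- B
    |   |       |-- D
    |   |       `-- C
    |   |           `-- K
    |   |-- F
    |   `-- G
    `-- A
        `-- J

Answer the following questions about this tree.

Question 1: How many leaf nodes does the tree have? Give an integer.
Leaves (nodes with no children): D, F, G, J, K

Answer: 5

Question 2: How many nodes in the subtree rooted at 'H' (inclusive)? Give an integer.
Answer: 8

Derivation:
Subtree rooted at H contains: B, C, D, F, G, H, K, M
Count = 8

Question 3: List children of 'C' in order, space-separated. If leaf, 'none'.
Node C's children (from adjacency): K

Answer: K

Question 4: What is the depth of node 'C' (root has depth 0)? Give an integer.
Path from root to C: L -> E -> H -> M -> B -> C
Depth = number of edges = 5

Answer: 5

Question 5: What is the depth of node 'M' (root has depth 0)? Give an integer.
Path from root to M: L -> E -> H -> M
Depth = number of edges = 3

Answer: 3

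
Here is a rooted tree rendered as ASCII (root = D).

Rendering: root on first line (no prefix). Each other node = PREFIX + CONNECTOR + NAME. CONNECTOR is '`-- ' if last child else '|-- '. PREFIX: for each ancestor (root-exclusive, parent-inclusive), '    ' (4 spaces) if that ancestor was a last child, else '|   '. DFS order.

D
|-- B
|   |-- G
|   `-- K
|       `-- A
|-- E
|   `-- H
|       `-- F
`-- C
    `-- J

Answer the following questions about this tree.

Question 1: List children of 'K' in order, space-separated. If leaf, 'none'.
Node K's children (from adjacency): A

Answer: A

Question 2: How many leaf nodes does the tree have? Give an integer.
Leaves (nodes with no children): A, F, G, J

Answer: 4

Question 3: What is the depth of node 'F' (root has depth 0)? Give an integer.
Path from root to F: D -> E -> H -> F
Depth = number of edges = 3

Answer: 3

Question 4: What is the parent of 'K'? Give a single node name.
Scan adjacency: K appears as child of B

Answer: B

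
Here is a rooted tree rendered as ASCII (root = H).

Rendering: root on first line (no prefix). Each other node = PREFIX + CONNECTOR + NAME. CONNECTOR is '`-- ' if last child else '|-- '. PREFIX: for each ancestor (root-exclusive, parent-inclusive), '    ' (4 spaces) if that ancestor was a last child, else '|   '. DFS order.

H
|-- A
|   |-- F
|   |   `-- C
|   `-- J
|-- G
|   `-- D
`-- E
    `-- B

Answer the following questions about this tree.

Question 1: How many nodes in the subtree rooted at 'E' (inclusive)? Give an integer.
Subtree rooted at E contains: B, E
Count = 2

Answer: 2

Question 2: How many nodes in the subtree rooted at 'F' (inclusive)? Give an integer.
Answer: 2

Derivation:
Subtree rooted at F contains: C, F
Count = 2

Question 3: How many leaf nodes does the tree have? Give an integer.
Answer: 4

Derivation:
Leaves (nodes with no children): B, C, D, J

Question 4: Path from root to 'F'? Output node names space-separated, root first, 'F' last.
Answer: H A F

Derivation:
Walk down from root: H -> A -> F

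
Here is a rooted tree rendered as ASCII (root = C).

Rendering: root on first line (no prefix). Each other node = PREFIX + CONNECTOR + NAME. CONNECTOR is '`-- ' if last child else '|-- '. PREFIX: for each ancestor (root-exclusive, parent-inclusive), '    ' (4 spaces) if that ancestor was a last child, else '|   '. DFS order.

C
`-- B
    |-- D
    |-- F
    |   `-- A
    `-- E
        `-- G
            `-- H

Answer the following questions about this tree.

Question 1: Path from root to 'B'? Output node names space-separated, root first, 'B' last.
Answer: C B

Derivation:
Walk down from root: C -> B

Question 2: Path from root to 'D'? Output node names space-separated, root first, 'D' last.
Walk down from root: C -> B -> D

Answer: C B D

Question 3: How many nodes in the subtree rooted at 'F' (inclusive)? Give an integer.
Subtree rooted at F contains: A, F
Count = 2

Answer: 2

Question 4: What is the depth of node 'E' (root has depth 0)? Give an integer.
Answer: 2

Derivation:
Path from root to E: C -> B -> E
Depth = number of edges = 2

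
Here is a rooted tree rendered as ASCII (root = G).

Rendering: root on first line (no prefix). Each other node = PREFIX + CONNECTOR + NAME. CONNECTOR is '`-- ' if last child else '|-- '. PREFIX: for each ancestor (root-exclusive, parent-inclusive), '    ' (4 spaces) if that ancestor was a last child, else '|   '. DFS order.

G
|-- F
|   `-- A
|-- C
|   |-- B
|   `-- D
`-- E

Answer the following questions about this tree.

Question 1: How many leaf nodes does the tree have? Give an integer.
Leaves (nodes with no children): A, B, D, E

Answer: 4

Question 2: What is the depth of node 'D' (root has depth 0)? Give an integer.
Path from root to D: G -> C -> D
Depth = number of edges = 2

Answer: 2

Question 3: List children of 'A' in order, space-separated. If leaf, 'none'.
Node A's children (from adjacency): (leaf)

Answer: none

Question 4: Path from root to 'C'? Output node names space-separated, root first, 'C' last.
Answer: G C

Derivation:
Walk down from root: G -> C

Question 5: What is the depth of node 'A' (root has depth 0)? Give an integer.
Path from root to A: G -> F -> A
Depth = number of edges = 2

Answer: 2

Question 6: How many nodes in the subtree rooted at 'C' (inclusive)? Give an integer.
Answer: 3

Derivation:
Subtree rooted at C contains: B, C, D
Count = 3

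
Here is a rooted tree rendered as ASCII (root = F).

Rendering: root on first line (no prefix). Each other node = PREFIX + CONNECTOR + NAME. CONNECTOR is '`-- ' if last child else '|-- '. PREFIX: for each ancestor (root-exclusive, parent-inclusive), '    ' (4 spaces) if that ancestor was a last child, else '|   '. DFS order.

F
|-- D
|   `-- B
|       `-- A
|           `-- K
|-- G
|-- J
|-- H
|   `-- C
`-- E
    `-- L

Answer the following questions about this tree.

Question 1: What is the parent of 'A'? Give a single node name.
Scan adjacency: A appears as child of B

Answer: B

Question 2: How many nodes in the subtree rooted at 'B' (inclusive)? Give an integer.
Answer: 3

Derivation:
Subtree rooted at B contains: A, B, K
Count = 3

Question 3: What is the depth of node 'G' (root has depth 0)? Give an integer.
Path from root to G: F -> G
Depth = number of edges = 1

Answer: 1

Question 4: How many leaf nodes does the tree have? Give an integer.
Leaves (nodes with no children): C, G, J, K, L

Answer: 5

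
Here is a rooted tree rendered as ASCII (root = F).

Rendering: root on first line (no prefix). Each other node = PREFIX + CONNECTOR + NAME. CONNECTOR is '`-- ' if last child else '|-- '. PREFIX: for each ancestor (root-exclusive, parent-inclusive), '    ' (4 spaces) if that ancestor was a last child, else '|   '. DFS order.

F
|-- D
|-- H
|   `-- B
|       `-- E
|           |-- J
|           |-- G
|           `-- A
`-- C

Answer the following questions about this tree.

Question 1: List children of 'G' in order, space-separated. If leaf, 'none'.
Answer: none

Derivation:
Node G's children (from adjacency): (leaf)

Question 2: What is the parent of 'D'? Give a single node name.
Answer: F

Derivation:
Scan adjacency: D appears as child of F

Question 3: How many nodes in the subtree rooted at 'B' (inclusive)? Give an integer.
Subtree rooted at B contains: A, B, E, G, J
Count = 5

Answer: 5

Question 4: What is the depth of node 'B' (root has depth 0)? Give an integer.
Path from root to B: F -> H -> B
Depth = number of edges = 2

Answer: 2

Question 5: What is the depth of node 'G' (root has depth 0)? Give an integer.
Path from root to G: F -> H -> B -> E -> G
Depth = number of edges = 4

Answer: 4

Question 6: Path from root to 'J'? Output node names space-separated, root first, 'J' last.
Answer: F H B E J

Derivation:
Walk down from root: F -> H -> B -> E -> J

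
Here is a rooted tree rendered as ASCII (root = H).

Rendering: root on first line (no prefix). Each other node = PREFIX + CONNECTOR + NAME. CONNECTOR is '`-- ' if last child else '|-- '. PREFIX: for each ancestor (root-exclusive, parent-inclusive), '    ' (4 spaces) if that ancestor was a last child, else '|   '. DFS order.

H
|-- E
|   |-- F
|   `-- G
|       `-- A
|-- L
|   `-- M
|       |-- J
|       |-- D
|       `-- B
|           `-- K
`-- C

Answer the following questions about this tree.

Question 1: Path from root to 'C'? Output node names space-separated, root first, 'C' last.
Answer: H C

Derivation:
Walk down from root: H -> C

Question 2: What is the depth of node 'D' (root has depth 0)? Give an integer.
Answer: 3

Derivation:
Path from root to D: H -> L -> M -> D
Depth = number of edges = 3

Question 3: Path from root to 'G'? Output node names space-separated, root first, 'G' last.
Walk down from root: H -> E -> G

Answer: H E G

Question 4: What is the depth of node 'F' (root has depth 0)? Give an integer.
Path from root to F: H -> E -> F
Depth = number of edges = 2

Answer: 2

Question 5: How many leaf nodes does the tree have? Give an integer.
Answer: 6

Derivation:
Leaves (nodes with no children): A, C, D, F, J, K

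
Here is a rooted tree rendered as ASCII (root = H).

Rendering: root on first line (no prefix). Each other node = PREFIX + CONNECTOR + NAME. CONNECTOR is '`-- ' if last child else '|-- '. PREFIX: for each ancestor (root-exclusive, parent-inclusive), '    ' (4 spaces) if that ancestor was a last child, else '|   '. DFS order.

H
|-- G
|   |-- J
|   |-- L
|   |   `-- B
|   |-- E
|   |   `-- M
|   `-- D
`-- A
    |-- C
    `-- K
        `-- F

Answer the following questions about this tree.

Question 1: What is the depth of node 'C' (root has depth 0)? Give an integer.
Answer: 2

Derivation:
Path from root to C: H -> A -> C
Depth = number of edges = 2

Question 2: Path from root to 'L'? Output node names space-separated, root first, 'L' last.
Answer: H G L

Derivation:
Walk down from root: H -> G -> L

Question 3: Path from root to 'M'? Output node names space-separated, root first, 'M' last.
Answer: H G E M

Derivation:
Walk down from root: H -> G -> E -> M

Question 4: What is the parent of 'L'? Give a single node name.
Scan adjacency: L appears as child of G

Answer: G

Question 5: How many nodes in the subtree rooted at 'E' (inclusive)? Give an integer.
Answer: 2

Derivation:
Subtree rooted at E contains: E, M
Count = 2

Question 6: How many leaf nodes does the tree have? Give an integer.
Leaves (nodes with no children): B, C, D, F, J, M

Answer: 6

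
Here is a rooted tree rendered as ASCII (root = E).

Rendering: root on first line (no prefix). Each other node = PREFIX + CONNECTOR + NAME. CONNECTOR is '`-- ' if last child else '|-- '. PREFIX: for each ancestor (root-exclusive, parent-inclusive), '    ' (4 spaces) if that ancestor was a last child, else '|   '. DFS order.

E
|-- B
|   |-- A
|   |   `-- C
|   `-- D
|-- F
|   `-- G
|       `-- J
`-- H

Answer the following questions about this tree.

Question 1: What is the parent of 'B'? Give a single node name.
Scan adjacency: B appears as child of E

Answer: E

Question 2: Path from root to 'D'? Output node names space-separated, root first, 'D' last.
Answer: E B D

Derivation:
Walk down from root: E -> B -> D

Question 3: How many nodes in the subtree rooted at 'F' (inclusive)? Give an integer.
Subtree rooted at F contains: F, G, J
Count = 3

Answer: 3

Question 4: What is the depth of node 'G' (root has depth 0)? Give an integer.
Path from root to G: E -> F -> G
Depth = number of edges = 2

Answer: 2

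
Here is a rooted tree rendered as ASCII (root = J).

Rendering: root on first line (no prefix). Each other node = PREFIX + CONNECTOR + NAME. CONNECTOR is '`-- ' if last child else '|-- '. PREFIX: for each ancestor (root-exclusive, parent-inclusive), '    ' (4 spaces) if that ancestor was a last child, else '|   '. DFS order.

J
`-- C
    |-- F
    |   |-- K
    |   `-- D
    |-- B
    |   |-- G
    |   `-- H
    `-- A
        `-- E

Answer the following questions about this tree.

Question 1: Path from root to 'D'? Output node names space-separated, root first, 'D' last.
Answer: J C F D

Derivation:
Walk down from root: J -> C -> F -> D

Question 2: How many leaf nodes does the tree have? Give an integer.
Leaves (nodes with no children): D, E, G, H, K

Answer: 5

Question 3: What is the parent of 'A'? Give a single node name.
Answer: C

Derivation:
Scan adjacency: A appears as child of C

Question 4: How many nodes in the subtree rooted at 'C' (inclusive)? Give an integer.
Answer: 9

Derivation:
Subtree rooted at C contains: A, B, C, D, E, F, G, H, K
Count = 9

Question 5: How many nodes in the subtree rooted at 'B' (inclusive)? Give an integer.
Answer: 3

Derivation:
Subtree rooted at B contains: B, G, H
Count = 3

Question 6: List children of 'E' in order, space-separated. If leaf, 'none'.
Node E's children (from adjacency): (leaf)

Answer: none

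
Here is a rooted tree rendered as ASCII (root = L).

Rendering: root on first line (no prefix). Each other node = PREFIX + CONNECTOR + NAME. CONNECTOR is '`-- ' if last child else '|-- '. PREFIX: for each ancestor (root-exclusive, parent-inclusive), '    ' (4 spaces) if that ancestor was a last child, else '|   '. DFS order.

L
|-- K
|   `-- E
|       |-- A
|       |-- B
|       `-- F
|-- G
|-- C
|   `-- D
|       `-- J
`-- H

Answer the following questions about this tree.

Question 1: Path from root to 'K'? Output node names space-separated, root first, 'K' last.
Walk down from root: L -> K

Answer: L K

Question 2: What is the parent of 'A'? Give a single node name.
Scan adjacency: A appears as child of E

Answer: E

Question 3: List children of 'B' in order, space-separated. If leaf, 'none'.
Answer: none

Derivation:
Node B's children (from adjacency): (leaf)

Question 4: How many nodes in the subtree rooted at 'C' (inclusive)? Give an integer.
Subtree rooted at C contains: C, D, J
Count = 3

Answer: 3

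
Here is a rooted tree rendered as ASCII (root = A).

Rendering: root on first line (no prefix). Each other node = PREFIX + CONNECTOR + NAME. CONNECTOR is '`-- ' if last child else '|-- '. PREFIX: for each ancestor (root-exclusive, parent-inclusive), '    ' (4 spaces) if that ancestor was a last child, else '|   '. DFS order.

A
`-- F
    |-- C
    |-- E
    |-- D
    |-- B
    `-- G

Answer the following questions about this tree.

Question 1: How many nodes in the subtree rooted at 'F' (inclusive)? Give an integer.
Answer: 6

Derivation:
Subtree rooted at F contains: B, C, D, E, F, G
Count = 6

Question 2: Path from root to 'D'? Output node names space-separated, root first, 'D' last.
Walk down from root: A -> F -> D

Answer: A F D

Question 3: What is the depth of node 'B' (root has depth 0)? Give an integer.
Answer: 2

Derivation:
Path from root to B: A -> F -> B
Depth = number of edges = 2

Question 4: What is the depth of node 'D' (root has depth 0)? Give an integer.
Path from root to D: A -> F -> D
Depth = number of edges = 2

Answer: 2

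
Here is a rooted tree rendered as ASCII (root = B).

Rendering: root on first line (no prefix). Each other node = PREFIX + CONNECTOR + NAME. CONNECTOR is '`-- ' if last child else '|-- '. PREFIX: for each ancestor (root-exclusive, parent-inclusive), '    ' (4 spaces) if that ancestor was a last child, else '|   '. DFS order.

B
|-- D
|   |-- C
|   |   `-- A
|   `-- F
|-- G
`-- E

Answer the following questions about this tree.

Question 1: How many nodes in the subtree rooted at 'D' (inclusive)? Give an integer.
Subtree rooted at D contains: A, C, D, F
Count = 4

Answer: 4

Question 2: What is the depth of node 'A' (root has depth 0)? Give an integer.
Answer: 3

Derivation:
Path from root to A: B -> D -> C -> A
Depth = number of edges = 3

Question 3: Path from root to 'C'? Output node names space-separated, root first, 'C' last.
Walk down from root: B -> D -> C

Answer: B D C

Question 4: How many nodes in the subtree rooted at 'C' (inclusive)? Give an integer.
Subtree rooted at C contains: A, C
Count = 2

Answer: 2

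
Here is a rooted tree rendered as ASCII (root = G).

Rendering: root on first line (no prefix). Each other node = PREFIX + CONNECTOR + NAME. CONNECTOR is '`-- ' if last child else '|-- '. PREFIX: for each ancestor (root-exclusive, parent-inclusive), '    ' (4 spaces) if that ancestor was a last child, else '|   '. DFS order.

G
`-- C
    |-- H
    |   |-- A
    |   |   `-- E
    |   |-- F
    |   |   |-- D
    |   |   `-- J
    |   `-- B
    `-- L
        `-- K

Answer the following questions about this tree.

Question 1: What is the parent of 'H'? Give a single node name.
Answer: C

Derivation:
Scan adjacency: H appears as child of C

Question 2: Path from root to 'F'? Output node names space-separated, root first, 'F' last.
Answer: G C H F

Derivation:
Walk down from root: G -> C -> H -> F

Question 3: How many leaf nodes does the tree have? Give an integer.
Leaves (nodes with no children): B, D, E, J, K

Answer: 5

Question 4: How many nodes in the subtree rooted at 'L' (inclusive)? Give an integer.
Answer: 2

Derivation:
Subtree rooted at L contains: K, L
Count = 2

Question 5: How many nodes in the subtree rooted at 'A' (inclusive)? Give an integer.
Subtree rooted at A contains: A, E
Count = 2

Answer: 2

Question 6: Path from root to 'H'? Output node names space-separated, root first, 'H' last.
Answer: G C H

Derivation:
Walk down from root: G -> C -> H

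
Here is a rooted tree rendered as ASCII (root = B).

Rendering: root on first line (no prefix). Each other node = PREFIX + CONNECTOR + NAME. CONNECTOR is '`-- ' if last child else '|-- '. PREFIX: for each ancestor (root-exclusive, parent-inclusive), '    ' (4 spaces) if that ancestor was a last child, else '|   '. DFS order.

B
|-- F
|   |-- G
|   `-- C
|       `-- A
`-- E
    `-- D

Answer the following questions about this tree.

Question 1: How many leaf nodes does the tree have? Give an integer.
Leaves (nodes with no children): A, D, G

Answer: 3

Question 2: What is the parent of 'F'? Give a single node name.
Scan adjacency: F appears as child of B

Answer: B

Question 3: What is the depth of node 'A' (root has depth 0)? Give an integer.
Answer: 3

Derivation:
Path from root to A: B -> F -> C -> A
Depth = number of edges = 3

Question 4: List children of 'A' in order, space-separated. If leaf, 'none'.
Answer: none

Derivation:
Node A's children (from adjacency): (leaf)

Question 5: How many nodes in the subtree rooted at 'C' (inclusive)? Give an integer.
Answer: 2

Derivation:
Subtree rooted at C contains: A, C
Count = 2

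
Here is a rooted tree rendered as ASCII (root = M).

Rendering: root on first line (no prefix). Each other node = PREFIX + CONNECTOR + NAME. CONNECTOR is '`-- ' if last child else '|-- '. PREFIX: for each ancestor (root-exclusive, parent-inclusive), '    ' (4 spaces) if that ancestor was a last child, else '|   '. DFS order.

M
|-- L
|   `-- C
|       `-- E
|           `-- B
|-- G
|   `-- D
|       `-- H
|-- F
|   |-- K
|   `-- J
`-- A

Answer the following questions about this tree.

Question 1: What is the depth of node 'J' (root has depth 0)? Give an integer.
Answer: 2

Derivation:
Path from root to J: M -> F -> J
Depth = number of edges = 2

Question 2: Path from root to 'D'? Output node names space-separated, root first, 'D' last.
Walk down from root: M -> G -> D

Answer: M G D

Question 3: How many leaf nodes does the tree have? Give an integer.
Answer: 5

Derivation:
Leaves (nodes with no children): A, B, H, J, K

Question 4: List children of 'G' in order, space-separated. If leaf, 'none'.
Answer: D

Derivation:
Node G's children (from adjacency): D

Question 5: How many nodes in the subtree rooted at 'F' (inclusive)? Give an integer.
Answer: 3

Derivation:
Subtree rooted at F contains: F, J, K
Count = 3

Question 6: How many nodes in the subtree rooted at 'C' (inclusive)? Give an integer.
Subtree rooted at C contains: B, C, E
Count = 3

Answer: 3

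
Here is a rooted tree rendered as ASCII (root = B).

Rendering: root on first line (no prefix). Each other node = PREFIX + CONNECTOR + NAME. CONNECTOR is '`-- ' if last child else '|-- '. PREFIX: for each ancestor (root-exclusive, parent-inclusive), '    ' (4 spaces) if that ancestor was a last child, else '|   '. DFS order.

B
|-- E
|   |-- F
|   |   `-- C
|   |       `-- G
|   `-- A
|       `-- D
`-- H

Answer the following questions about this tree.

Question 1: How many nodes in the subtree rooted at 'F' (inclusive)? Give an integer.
Subtree rooted at F contains: C, F, G
Count = 3

Answer: 3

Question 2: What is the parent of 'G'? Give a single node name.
Scan adjacency: G appears as child of C

Answer: C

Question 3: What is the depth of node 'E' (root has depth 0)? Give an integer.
Path from root to E: B -> E
Depth = number of edges = 1

Answer: 1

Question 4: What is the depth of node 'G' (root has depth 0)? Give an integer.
Path from root to G: B -> E -> F -> C -> G
Depth = number of edges = 4

Answer: 4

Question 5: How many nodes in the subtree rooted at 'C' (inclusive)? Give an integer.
Answer: 2

Derivation:
Subtree rooted at C contains: C, G
Count = 2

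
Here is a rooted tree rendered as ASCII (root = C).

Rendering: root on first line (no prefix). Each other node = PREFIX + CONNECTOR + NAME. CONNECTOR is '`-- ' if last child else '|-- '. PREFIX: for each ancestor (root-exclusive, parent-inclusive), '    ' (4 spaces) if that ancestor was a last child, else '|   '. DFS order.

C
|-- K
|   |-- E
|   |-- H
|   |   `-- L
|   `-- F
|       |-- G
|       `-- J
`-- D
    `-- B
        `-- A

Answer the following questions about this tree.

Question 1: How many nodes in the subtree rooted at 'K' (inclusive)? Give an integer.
Answer: 7

Derivation:
Subtree rooted at K contains: E, F, G, H, J, K, L
Count = 7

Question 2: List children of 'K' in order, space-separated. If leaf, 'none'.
Node K's children (from adjacency): E, H, F

Answer: E H F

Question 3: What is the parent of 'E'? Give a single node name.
Scan adjacency: E appears as child of K

Answer: K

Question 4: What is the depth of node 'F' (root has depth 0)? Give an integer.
Path from root to F: C -> K -> F
Depth = number of edges = 2

Answer: 2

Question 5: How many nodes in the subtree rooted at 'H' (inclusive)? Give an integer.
Answer: 2

Derivation:
Subtree rooted at H contains: H, L
Count = 2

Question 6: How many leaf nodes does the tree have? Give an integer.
Answer: 5

Derivation:
Leaves (nodes with no children): A, E, G, J, L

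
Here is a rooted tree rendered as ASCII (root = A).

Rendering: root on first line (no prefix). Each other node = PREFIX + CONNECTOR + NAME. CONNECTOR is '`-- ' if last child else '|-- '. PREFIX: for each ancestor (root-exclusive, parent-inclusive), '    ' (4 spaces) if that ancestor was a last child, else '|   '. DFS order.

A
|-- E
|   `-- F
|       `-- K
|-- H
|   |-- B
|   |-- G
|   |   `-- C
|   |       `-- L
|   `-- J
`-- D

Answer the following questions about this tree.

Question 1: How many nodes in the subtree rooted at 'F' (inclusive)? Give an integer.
Answer: 2

Derivation:
Subtree rooted at F contains: F, K
Count = 2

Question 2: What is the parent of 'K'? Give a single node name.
Answer: F

Derivation:
Scan adjacency: K appears as child of F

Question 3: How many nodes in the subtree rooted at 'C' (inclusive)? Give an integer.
Answer: 2

Derivation:
Subtree rooted at C contains: C, L
Count = 2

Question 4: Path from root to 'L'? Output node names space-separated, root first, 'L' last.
Answer: A H G C L

Derivation:
Walk down from root: A -> H -> G -> C -> L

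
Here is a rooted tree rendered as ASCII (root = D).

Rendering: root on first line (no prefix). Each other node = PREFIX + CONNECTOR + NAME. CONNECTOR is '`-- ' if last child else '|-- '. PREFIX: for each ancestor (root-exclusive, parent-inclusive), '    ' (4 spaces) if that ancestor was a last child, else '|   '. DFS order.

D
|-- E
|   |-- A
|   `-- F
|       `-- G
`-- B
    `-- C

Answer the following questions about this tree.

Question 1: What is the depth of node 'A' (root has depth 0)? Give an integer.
Path from root to A: D -> E -> A
Depth = number of edges = 2

Answer: 2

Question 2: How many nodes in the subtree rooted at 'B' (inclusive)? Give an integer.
Subtree rooted at B contains: B, C
Count = 2

Answer: 2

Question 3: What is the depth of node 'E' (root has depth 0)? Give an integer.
Path from root to E: D -> E
Depth = number of edges = 1

Answer: 1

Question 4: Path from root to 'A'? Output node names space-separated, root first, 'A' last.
Answer: D E A

Derivation:
Walk down from root: D -> E -> A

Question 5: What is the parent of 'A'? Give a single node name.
Answer: E

Derivation:
Scan adjacency: A appears as child of E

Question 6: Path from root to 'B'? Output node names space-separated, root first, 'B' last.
Walk down from root: D -> B

Answer: D B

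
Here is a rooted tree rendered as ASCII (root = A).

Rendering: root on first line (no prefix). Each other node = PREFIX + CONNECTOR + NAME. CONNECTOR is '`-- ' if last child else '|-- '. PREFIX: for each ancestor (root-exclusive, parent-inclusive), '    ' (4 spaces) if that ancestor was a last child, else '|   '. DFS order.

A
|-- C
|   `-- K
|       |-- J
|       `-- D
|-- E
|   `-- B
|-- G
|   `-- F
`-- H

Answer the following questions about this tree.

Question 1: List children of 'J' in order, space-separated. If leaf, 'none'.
Node J's children (from adjacency): (leaf)

Answer: none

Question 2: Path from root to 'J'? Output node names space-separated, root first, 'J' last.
Answer: A C K J

Derivation:
Walk down from root: A -> C -> K -> J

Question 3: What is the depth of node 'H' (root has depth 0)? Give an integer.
Answer: 1

Derivation:
Path from root to H: A -> H
Depth = number of edges = 1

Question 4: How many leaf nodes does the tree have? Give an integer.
Answer: 5

Derivation:
Leaves (nodes with no children): B, D, F, H, J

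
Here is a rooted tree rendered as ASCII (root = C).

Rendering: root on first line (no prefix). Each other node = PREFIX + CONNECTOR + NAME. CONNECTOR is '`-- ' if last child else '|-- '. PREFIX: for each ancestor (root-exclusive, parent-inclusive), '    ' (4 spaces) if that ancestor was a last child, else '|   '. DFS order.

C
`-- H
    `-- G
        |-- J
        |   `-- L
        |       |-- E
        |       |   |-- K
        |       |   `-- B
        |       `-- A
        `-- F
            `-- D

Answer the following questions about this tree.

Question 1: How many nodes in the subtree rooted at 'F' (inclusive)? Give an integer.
Subtree rooted at F contains: D, F
Count = 2

Answer: 2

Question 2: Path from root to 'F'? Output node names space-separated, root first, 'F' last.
Answer: C H G F

Derivation:
Walk down from root: C -> H -> G -> F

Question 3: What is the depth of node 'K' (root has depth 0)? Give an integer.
Path from root to K: C -> H -> G -> J -> L -> E -> K
Depth = number of edges = 6

Answer: 6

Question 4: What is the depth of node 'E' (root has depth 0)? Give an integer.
Path from root to E: C -> H -> G -> J -> L -> E
Depth = number of edges = 5

Answer: 5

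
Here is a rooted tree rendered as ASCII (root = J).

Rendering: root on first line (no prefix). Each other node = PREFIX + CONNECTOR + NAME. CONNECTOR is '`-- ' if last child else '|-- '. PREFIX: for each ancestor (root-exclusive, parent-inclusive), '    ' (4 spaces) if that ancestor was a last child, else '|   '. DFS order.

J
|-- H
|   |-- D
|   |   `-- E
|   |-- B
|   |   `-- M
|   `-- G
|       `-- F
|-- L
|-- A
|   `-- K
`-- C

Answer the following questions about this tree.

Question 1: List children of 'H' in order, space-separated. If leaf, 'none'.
Answer: D B G

Derivation:
Node H's children (from adjacency): D, B, G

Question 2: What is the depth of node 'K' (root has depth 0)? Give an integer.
Path from root to K: J -> A -> K
Depth = number of edges = 2

Answer: 2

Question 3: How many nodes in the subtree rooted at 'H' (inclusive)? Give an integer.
Answer: 7

Derivation:
Subtree rooted at H contains: B, D, E, F, G, H, M
Count = 7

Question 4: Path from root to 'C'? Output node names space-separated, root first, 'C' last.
Walk down from root: J -> C

Answer: J C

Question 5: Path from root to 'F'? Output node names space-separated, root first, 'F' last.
Walk down from root: J -> H -> G -> F

Answer: J H G F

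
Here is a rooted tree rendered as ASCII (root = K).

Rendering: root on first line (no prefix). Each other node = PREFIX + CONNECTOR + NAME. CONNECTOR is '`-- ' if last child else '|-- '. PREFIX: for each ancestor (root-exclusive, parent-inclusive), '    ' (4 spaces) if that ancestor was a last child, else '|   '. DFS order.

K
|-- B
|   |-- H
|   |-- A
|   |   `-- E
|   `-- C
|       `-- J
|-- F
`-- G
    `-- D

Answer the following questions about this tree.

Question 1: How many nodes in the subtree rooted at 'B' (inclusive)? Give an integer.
Answer: 6

Derivation:
Subtree rooted at B contains: A, B, C, E, H, J
Count = 6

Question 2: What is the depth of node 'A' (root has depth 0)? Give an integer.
Path from root to A: K -> B -> A
Depth = number of edges = 2

Answer: 2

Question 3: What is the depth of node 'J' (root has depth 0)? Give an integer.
Path from root to J: K -> B -> C -> J
Depth = number of edges = 3

Answer: 3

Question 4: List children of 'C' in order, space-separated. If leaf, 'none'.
Answer: J

Derivation:
Node C's children (from adjacency): J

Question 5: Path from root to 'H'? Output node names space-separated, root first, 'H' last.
Walk down from root: K -> B -> H

Answer: K B H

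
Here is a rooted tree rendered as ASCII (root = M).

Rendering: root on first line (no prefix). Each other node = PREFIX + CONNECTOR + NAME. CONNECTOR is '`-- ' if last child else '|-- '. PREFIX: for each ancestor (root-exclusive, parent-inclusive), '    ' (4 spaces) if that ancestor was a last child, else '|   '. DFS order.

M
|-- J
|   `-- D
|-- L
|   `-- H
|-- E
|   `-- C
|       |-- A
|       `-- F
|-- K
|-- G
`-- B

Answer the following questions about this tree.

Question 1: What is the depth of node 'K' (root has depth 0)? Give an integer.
Path from root to K: M -> K
Depth = number of edges = 1

Answer: 1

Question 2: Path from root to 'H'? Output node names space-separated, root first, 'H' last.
Walk down from root: M -> L -> H

Answer: M L H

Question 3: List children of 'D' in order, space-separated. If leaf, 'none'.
Node D's children (from adjacency): (leaf)

Answer: none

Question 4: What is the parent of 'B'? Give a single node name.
Answer: M

Derivation:
Scan adjacency: B appears as child of M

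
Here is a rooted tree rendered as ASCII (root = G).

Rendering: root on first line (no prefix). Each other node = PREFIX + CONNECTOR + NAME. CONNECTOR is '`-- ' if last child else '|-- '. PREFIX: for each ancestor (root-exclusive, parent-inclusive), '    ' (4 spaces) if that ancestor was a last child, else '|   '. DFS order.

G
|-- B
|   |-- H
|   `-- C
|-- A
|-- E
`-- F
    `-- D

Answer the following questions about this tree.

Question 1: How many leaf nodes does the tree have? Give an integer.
Leaves (nodes with no children): A, C, D, E, H

Answer: 5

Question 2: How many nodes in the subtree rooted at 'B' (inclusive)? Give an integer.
Answer: 3

Derivation:
Subtree rooted at B contains: B, C, H
Count = 3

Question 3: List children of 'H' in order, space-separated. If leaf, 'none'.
Answer: none

Derivation:
Node H's children (from adjacency): (leaf)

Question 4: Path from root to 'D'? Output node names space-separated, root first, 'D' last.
Answer: G F D

Derivation:
Walk down from root: G -> F -> D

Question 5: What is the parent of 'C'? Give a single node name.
Answer: B

Derivation:
Scan adjacency: C appears as child of B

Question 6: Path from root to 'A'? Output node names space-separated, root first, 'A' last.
Answer: G A

Derivation:
Walk down from root: G -> A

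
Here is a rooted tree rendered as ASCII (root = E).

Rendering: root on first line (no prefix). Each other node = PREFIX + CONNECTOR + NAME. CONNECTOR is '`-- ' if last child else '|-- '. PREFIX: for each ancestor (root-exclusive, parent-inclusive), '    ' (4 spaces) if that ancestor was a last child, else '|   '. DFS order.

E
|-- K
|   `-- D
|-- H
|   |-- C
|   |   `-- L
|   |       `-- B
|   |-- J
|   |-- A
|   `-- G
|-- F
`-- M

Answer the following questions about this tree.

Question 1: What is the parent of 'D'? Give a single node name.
Scan adjacency: D appears as child of K

Answer: K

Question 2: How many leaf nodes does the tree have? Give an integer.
Leaves (nodes with no children): A, B, D, F, G, J, M

Answer: 7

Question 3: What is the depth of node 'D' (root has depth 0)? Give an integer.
Path from root to D: E -> K -> D
Depth = number of edges = 2

Answer: 2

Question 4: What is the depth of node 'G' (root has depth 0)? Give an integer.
Answer: 2

Derivation:
Path from root to G: E -> H -> G
Depth = number of edges = 2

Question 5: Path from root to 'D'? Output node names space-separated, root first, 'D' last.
Walk down from root: E -> K -> D

Answer: E K D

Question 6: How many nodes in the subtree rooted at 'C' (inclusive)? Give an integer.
Subtree rooted at C contains: B, C, L
Count = 3

Answer: 3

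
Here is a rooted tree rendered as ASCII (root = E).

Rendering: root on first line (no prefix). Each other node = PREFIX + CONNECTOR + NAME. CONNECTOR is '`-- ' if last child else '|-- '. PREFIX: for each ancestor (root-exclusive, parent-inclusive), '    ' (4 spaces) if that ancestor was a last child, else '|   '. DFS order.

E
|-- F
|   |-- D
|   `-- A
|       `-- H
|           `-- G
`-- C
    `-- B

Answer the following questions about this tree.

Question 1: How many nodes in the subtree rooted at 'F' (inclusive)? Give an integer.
Subtree rooted at F contains: A, D, F, G, H
Count = 5

Answer: 5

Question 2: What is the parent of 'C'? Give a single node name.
Scan adjacency: C appears as child of E

Answer: E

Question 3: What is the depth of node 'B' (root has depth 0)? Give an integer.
Path from root to B: E -> C -> B
Depth = number of edges = 2

Answer: 2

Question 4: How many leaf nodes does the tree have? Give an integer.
Leaves (nodes with no children): B, D, G

Answer: 3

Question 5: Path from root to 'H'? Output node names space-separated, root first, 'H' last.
Walk down from root: E -> F -> A -> H

Answer: E F A H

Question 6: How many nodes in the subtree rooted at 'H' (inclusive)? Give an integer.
Subtree rooted at H contains: G, H
Count = 2

Answer: 2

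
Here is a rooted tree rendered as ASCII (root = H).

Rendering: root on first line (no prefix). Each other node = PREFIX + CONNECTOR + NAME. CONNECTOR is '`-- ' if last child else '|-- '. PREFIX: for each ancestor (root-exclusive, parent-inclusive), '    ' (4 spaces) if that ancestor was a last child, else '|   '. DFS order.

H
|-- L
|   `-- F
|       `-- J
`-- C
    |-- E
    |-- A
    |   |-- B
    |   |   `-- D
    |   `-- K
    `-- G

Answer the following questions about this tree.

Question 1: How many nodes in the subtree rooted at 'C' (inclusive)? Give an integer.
Subtree rooted at C contains: A, B, C, D, E, G, K
Count = 7

Answer: 7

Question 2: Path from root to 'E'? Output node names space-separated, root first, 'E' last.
Answer: H C E

Derivation:
Walk down from root: H -> C -> E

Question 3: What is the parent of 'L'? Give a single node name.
Answer: H

Derivation:
Scan adjacency: L appears as child of H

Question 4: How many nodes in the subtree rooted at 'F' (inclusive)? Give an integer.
Answer: 2

Derivation:
Subtree rooted at F contains: F, J
Count = 2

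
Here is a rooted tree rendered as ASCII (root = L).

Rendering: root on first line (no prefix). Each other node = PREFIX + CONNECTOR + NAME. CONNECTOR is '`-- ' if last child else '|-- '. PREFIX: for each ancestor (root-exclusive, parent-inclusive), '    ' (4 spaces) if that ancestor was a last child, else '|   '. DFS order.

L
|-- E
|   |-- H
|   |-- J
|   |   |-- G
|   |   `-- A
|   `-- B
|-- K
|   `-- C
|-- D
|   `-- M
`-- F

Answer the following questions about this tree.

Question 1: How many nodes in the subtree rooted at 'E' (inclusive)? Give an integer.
Answer: 6

Derivation:
Subtree rooted at E contains: A, B, E, G, H, J
Count = 6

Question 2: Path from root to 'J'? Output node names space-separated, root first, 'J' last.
Answer: L E J

Derivation:
Walk down from root: L -> E -> J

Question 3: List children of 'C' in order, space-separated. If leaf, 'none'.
Answer: none

Derivation:
Node C's children (from adjacency): (leaf)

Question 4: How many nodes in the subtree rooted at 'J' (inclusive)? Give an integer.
Subtree rooted at J contains: A, G, J
Count = 3

Answer: 3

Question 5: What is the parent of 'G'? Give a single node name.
Answer: J

Derivation:
Scan adjacency: G appears as child of J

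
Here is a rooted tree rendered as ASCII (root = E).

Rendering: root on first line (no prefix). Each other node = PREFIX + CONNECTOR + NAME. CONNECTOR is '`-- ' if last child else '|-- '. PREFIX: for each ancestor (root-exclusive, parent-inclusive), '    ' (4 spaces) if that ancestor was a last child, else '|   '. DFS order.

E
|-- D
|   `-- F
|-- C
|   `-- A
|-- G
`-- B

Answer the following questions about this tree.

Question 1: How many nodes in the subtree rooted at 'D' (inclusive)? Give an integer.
Answer: 2

Derivation:
Subtree rooted at D contains: D, F
Count = 2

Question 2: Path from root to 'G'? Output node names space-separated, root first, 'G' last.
Answer: E G

Derivation:
Walk down from root: E -> G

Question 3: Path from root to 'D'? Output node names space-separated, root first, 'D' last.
Answer: E D

Derivation:
Walk down from root: E -> D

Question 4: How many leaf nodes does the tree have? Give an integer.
Leaves (nodes with no children): A, B, F, G

Answer: 4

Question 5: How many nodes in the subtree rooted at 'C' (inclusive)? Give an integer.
Subtree rooted at C contains: A, C
Count = 2

Answer: 2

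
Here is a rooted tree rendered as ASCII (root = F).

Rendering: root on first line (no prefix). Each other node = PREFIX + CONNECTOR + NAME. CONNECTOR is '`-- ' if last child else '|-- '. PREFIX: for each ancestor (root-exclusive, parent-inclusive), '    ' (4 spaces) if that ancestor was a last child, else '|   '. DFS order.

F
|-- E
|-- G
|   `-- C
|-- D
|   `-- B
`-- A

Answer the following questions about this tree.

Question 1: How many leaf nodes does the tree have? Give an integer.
Answer: 4

Derivation:
Leaves (nodes with no children): A, B, C, E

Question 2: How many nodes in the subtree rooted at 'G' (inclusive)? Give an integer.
Subtree rooted at G contains: C, G
Count = 2

Answer: 2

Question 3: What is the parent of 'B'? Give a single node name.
Scan adjacency: B appears as child of D

Answer: D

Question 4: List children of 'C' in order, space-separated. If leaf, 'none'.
Node C's children (from adjacency): (leaf)

Answer: none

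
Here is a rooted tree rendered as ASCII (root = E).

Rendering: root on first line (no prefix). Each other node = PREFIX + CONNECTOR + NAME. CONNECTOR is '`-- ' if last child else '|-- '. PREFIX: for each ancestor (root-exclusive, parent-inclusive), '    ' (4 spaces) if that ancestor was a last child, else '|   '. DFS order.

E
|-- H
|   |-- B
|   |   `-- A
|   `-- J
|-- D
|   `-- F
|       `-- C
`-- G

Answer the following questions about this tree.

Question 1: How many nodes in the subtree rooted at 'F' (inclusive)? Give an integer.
Subtree rooted at F contains: C, F
Count = 2

Answer: 2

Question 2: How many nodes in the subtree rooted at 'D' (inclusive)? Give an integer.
Answer: 3

Derivation:
Subtree rooted at D contains: C, D, F
Count = 3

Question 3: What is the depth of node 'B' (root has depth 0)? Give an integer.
Answer: 2

Derivation:
Path from root to B: E -> H -> B
Depth = number of edges = 2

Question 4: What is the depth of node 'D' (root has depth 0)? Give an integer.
Answer: 1

Derivation:
Path from root to D: E -> D
Depth = number of edges = 1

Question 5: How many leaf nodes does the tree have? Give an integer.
Leaves (nodes with no children): A, C, G, J

Answer: 4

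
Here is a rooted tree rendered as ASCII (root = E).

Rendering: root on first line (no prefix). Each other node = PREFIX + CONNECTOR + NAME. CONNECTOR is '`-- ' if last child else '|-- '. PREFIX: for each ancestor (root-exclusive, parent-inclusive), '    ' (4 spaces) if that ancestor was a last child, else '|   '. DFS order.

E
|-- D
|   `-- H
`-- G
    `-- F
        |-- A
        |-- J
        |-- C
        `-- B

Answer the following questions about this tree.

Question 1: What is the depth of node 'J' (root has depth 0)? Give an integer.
Path from root to J: E -> G -> F -> J
Depth = number of edges = 3

Answer: 3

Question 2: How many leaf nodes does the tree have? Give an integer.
Leaves (nodes with no children): A, B, C, H, J

Answer: 5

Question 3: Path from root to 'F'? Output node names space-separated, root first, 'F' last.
Walk down from root: E -> G -> F

Answer: E G F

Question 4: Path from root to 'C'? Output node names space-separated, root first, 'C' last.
Walk down from root: E -> G -> F -> C

Answer: E G F C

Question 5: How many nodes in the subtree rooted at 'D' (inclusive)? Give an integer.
Subtree rooted at D contains: D, H
Count = 2

Answer: 2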